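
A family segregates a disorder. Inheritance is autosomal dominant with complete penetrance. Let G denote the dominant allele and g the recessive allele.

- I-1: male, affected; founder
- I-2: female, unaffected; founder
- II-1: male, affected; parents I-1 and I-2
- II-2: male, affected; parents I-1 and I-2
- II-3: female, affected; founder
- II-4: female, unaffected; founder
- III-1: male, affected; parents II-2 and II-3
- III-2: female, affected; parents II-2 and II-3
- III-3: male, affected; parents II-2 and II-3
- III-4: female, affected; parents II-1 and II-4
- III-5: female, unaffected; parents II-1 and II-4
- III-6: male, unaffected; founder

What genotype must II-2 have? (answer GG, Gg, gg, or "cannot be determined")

From phenotype alone, II-2 is GG or Gg.
II-2 is affected so carries G and received g from I-2 (gg), so II-2 is Gg.

Gg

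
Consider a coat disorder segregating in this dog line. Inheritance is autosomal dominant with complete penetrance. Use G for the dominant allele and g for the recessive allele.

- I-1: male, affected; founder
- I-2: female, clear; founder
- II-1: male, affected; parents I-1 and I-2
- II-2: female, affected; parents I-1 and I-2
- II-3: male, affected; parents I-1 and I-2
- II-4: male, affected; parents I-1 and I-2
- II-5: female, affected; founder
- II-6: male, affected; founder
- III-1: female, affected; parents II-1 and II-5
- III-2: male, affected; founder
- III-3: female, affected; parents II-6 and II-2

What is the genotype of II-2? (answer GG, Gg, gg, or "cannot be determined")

Gg

From phenotype alone, II-2 is GG or Gg.
II-2 is affected so carries G and received g from I-2 (gg), so II-2 is Gg.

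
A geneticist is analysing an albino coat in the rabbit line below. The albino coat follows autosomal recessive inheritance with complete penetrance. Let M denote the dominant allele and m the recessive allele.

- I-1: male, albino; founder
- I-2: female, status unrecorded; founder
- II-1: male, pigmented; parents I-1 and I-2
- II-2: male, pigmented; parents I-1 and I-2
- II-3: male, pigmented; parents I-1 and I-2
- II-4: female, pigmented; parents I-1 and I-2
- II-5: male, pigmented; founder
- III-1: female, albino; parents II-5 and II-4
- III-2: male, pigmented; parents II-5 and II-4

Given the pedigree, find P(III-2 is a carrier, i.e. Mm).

II-5 is pigmented so carries M and passed m to III-1 (mm), so II-5 is Mm.
II-4 is pigmented so carries M and received m from I-1 (mm), so II-4 is Mm.
Their cross gives offspring ratios 1/4 MM : 1/2 Mm : 1/4 mm. Conditioning on III-2 being pigmented, P(Mm) = 1/2 / 3/4 = 2/3.

2/3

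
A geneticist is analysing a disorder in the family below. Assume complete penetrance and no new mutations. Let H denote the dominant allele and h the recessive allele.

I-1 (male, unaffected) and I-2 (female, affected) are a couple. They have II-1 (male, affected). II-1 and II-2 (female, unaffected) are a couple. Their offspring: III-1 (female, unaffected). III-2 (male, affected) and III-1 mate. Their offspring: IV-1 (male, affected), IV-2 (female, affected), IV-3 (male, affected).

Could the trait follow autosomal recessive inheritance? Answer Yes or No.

Yes

A consistent assignment under autosomal recessive exists: I-1 Hh, I-2 hh, II-1 hh, II-2 HH, III-1 Hh, III-2 hh, IV-1 hh, IV-2 hh, IV-3 hh.
In this assignment every recorded phenotype matches its genotype and every non-founder's genotype is obtainable from its parents' genotypes, so the pedigree is consistent.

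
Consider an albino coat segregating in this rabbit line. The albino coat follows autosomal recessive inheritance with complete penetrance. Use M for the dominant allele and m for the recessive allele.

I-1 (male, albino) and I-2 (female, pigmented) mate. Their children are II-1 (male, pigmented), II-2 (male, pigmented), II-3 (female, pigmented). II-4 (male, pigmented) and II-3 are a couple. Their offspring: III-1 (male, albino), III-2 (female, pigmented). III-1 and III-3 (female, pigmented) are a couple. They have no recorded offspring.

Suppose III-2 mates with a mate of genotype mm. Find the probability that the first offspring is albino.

1/3

II-4 is pigmented so carries M and passed m to III-1 (mm), so II-4 is Mm.
II-3 is pigmented so carries M and received m from I-1 (mm), so II-3 is Mm.
III-2 is a pigmented offspring of II-4 (Mm) × II-3 (Mm), whose cross gives 1/4 MM : 1/2 Mm : 1/4 mm; conditioning on being pigmented, III-2 is MM with probability 1/3, Mm with probability 2/3.
Summing over parental genotype combinations, P(offspring is albino) = 2/3·1/2 = 1/3.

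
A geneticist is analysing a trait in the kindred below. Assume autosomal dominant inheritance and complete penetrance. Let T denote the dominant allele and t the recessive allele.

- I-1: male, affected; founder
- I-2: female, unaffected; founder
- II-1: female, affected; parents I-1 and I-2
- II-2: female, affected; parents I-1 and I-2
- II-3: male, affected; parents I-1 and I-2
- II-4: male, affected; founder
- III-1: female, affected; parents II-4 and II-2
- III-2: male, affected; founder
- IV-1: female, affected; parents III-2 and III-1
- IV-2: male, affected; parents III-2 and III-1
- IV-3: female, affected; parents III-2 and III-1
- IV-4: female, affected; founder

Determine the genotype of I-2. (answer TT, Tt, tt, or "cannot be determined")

tt

I-2 is unaffected, so I-2 is tt.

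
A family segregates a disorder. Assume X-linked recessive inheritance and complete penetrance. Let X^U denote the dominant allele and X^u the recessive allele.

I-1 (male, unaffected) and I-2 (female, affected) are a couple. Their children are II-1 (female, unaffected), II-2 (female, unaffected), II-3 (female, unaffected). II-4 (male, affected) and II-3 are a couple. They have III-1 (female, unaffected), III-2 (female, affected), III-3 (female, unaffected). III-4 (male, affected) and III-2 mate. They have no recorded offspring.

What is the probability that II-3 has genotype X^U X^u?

1

II-3 is unaffected so carries U and received u from I-2 (X^u X^u), so II-3 is X^U X^u, giving P(X^U X^u) = 1.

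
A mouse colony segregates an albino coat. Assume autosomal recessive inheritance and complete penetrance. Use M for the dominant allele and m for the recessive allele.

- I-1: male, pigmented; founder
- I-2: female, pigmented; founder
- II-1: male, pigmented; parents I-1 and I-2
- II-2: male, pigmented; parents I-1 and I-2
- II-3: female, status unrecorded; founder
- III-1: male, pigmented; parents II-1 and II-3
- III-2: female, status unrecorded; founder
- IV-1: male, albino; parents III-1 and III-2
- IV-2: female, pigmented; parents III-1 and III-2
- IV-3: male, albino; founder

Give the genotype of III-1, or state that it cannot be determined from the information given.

Mm

From phenotype alone, III-1 is MM or Mm.
III-1 is pigmented so carries M and passed m to IV-1 (mm), so III-1 is Mm.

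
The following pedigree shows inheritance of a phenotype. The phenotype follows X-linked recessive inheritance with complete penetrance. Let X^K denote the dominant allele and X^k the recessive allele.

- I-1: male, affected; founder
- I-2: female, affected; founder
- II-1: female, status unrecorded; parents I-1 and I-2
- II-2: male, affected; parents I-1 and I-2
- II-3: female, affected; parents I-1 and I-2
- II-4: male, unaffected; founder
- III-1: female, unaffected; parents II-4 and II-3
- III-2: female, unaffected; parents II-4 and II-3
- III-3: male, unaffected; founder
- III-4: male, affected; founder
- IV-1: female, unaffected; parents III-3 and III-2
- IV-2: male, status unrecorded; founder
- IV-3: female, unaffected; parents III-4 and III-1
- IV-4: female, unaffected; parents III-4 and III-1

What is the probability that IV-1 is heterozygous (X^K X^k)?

III-3 is unaffected, so III-3 is X^K Y.
III-2 is unaffected so carries K and received k from II-3 (X^k X^k), so III-2 is X^K X^k.
Their cross gives offspring ratios 1/2 X^K X^K : 1/2 X^K X^k. Conditioning on IV-1 being unaffected, P(X^K X^k) = 1/2 / 1 = 1/2.

1/2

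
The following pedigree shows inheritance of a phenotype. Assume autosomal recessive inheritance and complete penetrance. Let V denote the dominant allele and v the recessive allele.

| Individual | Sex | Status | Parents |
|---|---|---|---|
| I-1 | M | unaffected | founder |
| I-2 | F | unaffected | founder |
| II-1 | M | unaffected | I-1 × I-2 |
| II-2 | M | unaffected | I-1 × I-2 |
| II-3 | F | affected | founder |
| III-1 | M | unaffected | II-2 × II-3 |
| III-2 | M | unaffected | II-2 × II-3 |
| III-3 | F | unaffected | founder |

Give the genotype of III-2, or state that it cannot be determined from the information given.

From phenotype alone, III-2 is VV or Vv.
III-2 is unaffected so carries V and received v from II-3 (vv), so III-2 is Vv.

Vv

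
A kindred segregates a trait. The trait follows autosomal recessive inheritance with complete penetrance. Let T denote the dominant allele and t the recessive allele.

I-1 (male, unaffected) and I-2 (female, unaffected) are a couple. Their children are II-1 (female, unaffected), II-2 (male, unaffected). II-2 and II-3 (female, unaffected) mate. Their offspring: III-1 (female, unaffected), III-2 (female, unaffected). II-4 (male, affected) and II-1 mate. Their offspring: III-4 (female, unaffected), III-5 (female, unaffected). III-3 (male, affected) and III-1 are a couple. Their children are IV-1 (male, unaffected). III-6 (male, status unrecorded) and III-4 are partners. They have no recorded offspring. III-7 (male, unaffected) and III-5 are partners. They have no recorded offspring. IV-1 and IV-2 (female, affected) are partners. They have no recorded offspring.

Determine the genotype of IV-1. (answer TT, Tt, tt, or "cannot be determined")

Tt

From phenotype alone, IV-1 is TT or Tt.
IV-1 is unaffected so carries T and received t from III-3 (tt), so IV-1 is Tt.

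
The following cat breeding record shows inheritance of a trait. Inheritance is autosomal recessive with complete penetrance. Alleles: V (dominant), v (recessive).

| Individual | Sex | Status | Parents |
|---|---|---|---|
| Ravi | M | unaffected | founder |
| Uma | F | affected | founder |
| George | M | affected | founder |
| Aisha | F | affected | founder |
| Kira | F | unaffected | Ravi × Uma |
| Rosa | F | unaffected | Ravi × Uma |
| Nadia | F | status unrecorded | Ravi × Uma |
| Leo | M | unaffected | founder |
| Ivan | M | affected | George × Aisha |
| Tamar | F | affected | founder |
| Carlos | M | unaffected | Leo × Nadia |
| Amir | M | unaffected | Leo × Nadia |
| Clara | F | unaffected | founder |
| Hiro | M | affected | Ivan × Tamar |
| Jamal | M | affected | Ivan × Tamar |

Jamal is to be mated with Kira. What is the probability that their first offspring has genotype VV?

0

Jamal is affected, so Jamal is vv.
Kira is unaffected so carries V and received v from Uma (vv), so Kira is Vv.
The cross gives 1/2 Vv : 1/2 vv, so P(offspring has genotype VV) = 0.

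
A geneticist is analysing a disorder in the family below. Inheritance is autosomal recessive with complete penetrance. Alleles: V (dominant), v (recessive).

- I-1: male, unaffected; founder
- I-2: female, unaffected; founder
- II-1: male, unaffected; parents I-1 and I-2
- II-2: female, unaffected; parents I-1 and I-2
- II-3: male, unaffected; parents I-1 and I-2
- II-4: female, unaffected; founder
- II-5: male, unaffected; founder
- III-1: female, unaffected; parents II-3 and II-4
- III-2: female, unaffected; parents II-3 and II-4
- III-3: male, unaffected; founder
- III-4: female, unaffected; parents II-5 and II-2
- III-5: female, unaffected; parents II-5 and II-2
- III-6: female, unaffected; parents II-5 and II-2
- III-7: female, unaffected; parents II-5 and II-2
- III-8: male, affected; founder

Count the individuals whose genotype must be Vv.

0

No individual's genotype is forced to Vv by the pedigree, so the count is 0.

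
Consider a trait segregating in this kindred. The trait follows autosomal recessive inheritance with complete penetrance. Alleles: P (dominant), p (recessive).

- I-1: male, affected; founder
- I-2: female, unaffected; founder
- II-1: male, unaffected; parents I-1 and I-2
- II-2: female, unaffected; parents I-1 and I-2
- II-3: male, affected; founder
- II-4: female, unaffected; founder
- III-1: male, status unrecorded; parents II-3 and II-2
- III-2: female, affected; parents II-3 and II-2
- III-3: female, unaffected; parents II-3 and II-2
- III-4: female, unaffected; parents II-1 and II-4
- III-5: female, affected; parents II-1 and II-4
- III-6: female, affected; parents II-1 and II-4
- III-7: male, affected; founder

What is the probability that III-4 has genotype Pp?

2/3

II-1 is unaffected so carries P and received p from I-1 (pp), so II-1 is Pp.
II-4 is unaffected so carries P and passed p to III-5 (pp), so II-4 is Pp.
Their cross gives offspring ratios 1/4 PP : 1/2 Pp : 1/4 pp. Conditioning on III-4 being unaffected, P(Pp) = 1/2 / 3/4 = 2/3.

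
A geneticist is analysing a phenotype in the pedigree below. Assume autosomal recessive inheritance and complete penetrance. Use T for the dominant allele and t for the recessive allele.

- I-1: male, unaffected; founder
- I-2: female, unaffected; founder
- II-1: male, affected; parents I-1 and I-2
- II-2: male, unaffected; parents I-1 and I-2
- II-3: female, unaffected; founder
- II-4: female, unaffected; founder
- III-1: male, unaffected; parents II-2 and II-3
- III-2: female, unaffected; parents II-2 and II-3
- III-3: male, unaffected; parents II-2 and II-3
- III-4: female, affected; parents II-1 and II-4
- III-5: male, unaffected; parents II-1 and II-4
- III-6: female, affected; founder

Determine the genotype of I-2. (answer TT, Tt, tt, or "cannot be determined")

From phenotype alone, I-2 is TT or Tt.
I-2 is unaffected so carries T and passed t to II-1 (tt), so I-2 is Tt.

Tt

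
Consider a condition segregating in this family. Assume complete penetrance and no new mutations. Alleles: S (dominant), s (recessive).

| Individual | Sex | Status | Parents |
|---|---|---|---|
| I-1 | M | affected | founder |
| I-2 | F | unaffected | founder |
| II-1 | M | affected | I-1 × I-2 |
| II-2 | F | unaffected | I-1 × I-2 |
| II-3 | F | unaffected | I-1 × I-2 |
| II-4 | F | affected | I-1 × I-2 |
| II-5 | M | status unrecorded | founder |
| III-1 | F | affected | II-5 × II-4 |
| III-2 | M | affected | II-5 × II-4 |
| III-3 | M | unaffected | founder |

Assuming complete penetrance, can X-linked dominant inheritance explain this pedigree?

No

Under X-linked dominant, II-1 (affected, male) cannot arise from I-1 (affected) × I-2 (unaffected).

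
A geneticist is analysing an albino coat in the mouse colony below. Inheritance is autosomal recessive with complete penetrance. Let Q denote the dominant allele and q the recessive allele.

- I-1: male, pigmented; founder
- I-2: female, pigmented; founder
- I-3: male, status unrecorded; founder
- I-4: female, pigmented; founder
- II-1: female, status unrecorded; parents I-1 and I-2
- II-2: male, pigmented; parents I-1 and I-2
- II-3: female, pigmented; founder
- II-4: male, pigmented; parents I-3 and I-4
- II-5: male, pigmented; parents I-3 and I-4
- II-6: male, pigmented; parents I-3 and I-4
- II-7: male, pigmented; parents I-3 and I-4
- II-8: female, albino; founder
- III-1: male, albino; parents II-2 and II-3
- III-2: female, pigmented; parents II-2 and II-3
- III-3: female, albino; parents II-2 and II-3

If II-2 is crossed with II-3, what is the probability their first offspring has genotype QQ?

1/4

II-2 is pigmented so carries Q and passed q to III-1 (qq), so II-2 is Qq.
II-3 is pigmented so carries Q and passed q to III-1 (qq), so II-3 is Qq.
The cross gives 1/4 QQ : 1/2 Qq : 1/4 qq, so P(offspring has genotype QQ) = 1/4.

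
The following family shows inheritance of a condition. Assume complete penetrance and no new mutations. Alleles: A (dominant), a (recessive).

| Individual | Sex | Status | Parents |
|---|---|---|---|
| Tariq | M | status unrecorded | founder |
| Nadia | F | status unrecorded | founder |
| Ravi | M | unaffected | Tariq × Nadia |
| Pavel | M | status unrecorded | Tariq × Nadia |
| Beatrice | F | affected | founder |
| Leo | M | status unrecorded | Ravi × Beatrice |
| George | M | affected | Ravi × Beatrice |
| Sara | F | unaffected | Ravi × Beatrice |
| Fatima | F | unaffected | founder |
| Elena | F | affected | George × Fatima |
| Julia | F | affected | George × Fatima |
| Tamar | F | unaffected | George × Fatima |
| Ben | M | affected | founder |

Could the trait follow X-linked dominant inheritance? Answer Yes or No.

No

Under X-linked dominant, Tamar (unaffected, female) cannot arise from George (affected) × Fatima (unaffected).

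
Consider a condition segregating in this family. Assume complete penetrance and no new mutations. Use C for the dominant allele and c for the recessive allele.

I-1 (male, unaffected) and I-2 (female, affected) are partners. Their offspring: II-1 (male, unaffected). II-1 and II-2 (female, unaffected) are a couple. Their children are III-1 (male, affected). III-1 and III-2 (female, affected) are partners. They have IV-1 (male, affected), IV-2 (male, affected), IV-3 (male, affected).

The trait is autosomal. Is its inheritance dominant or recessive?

recessive

II-1 and II-2 are both unaffected yet have an affected child III-1. Under dominance, an affected child requires at least one affected parent, so the trait cannot be dominant.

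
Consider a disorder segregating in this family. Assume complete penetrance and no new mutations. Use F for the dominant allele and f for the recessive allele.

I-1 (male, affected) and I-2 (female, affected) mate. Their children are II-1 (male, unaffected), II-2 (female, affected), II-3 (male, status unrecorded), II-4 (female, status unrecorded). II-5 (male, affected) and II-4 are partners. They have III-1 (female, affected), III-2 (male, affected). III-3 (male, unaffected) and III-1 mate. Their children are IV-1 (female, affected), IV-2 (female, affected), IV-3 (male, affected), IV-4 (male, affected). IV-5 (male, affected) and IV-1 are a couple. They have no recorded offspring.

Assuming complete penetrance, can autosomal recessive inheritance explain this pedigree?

Under autosomal recessive, II-1 (unaffected, male) cannot arise from I-1 (affected) × I-2 (affected).

No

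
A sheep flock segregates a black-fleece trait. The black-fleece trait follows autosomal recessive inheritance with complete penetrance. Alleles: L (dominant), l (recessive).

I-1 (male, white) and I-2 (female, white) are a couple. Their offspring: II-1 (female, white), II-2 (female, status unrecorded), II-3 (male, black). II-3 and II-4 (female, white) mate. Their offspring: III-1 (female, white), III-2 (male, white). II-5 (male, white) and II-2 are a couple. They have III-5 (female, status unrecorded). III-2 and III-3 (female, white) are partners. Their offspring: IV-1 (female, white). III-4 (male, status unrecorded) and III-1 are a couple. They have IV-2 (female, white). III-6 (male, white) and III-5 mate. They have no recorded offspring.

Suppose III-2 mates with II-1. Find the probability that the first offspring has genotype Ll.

1/2

III-2 is white so carries L and received l from II-3 (ll), so III-2 is Ll.
I-1 is white so carries L and passed l to II-3 (ll), so I-1 is Ll.
I-2 is white so carries L and passed l to II-3 (ll), so I-2 is Ll.
II-1 is a white offspring of I-1 (Ll) × I-2 (Ll), whose cross gives 1/4 LL : 1/2 Ll : 1/4 ll; conditioning on being white, II-1 is LL with probability 1/3, Ll with probability 2/3.
Summing over parental genotype combinations, P(offspring has genotype Ll) = 1/3·1/2 + 2/3·1/2 = 1/2.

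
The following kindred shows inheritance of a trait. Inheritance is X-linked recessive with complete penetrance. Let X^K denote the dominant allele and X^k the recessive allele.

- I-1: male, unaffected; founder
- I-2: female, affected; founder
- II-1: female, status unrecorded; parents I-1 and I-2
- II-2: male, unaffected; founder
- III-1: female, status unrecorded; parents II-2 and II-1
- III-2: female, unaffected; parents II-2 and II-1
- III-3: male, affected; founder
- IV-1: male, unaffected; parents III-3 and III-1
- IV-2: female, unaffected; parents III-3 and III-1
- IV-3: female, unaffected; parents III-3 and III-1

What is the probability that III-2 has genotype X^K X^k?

II-2 is unaffected, so II-2 is X^K Y.
II-1 received K from I-1 (X^K Y) and received k from I-2 (X^k X^k), so II-1 is X^K X^k.
Their cross gives offspring ratios 1/2 X^K X^K : 1/2 X^K X^k. Conditioning on III-2 being unaffected, P(X^K X^k) = 1/2 / 1 = 1/2.

1/2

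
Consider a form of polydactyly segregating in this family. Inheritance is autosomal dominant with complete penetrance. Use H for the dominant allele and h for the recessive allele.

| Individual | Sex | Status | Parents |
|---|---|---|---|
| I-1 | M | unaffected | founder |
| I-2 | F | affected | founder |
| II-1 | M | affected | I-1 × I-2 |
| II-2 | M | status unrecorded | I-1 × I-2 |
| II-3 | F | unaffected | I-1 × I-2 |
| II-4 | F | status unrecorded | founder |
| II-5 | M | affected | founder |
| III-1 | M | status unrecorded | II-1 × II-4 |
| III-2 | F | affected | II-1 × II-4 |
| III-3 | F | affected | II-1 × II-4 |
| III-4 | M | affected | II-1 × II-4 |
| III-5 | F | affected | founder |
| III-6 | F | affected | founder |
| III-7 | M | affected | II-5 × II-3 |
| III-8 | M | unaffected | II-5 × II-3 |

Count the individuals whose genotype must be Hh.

4

Obligate heterozygotes: I-2 is affected so carries H and passed h to II-3 (hh), so I-2 is Hh; II-1 is affected so carries H and received h from I-1 (hh), so II-1 is Hh; II-5 is affected so carries H and passed h to III-8 (hh), so II-5 is Hh; III-7 is affected so carries H and received h from II-3 (hh), so III-7 is Hh.
Every other individual is either homozygous by phenotype or has at least one consistent homozygous assignment, so the count is 4.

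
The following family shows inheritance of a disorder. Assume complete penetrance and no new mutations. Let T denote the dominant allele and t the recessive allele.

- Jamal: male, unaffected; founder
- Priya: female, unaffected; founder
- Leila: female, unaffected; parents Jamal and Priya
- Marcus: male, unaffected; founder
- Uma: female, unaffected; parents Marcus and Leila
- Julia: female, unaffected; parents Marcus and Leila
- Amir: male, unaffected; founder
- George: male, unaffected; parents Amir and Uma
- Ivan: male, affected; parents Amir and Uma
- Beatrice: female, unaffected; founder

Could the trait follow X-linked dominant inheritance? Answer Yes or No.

No

Under X-linked dominant, Ivan (affected, male) cannot arise from Amir (unaffected) × Uma (unaffected).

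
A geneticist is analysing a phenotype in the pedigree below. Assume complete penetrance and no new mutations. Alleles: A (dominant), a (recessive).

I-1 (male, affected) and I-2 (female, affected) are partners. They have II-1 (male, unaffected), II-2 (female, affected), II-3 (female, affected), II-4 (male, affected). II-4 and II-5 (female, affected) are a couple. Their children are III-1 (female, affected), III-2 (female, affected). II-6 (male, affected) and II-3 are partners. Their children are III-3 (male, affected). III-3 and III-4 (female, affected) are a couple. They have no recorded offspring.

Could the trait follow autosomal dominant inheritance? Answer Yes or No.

A consistent assignment under autosomal dominant exists: I-1 Aa, I-2 Aa, II-1 aa, II-2 AA, II-3 AA, II-4 AA, II-5 AA, II-6 AA, III-1 AA, III-2 AA, III-3 AA, III-4 AA.
In this assignment every recorded phenotype matches its genotype and every non-founder's genotype is obtainable from its parents' genotypes, so the pedigree is consistent.

Yes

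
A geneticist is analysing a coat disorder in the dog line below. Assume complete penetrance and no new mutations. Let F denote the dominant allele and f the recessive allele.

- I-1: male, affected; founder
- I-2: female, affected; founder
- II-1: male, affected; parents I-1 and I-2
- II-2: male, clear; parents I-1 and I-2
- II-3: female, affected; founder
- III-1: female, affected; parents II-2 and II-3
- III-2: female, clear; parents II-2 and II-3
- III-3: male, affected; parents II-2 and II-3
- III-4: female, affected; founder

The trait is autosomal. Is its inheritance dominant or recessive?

I-1 and I-2 are both affected yet have a clear child II-2. Under a recessive model two affected parents are homozygous and every child would be affected, so the trait cannot be recessive.

dominant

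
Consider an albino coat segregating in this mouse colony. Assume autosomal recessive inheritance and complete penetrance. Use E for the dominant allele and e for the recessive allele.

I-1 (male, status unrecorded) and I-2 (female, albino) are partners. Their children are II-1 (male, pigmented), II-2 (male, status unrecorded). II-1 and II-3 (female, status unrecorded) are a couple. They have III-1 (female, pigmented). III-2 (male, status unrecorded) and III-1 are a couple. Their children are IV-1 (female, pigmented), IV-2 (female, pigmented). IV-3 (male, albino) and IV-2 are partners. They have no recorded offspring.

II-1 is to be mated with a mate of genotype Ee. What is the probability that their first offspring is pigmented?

II-1 is pigmented so carries E and received e from I-2 (ee), so II-1 is Ee.
The cross gives 1/4 EE : 1/2 Ee : 1/4 ee, so P(offspring is pigmented) = 3/4.

3/4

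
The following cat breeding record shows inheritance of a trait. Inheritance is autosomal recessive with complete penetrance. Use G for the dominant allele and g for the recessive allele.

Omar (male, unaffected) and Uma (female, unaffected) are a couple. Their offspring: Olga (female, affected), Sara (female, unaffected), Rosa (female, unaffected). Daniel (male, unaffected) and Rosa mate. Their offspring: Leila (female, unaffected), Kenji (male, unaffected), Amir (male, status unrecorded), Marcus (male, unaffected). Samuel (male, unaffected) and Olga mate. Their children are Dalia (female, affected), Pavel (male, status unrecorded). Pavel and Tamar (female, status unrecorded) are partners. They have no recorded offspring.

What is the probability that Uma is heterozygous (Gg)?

Uma is unaffected so carries G and passed g to Olga (gg), so Uma is Gg, giving P(Gg) = 1.

1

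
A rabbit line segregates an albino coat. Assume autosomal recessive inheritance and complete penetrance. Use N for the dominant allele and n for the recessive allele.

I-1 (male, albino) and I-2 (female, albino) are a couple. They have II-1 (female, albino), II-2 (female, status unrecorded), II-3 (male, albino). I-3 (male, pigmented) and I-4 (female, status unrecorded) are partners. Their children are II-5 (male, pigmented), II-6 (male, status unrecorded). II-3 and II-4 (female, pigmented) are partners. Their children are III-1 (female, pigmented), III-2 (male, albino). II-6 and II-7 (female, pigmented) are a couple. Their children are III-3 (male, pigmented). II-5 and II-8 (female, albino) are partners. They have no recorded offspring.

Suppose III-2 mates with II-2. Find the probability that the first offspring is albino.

1

III-2 is albino, so III-2 is nn.
II-2 received n from I-1 (nn) and received n from I-2 (nn), so II-2 is nn.
The cross gives 1 nn, so P(offspring is albino) = 1.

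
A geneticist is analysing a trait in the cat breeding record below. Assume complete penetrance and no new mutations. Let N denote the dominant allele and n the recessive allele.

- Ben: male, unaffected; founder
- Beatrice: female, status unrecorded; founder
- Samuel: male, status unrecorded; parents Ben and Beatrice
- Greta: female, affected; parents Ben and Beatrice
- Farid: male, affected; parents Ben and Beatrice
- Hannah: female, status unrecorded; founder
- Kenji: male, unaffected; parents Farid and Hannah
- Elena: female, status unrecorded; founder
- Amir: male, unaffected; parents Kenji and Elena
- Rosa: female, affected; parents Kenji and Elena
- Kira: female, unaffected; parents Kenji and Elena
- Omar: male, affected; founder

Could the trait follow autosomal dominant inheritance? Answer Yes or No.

A consistent assignment under autosomal dominant exists: Ben nn, Beatrice NN, Samuel Nn, Greta Nn, Farid Nn, Hannah Nn, Kenji nn, Elena Nn, Amir nn, Rosa Nn, Kira nn, Omar NN.
In this assignment every recorded phenotype matches its genotype and every non-founder's genotype is obtainable from its parents' genotypes, so the pedigree is consistent.

Yes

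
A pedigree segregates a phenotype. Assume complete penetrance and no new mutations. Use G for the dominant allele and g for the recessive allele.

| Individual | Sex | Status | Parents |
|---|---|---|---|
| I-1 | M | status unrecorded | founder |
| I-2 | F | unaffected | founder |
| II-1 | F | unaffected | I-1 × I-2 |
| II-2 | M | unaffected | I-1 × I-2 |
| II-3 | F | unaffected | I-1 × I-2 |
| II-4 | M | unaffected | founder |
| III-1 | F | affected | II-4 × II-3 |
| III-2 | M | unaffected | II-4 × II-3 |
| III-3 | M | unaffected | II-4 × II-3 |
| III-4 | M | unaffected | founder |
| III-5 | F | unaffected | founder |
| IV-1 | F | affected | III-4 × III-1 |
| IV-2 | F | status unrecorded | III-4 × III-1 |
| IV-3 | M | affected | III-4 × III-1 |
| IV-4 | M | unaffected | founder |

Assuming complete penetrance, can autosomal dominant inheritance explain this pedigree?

Under autosomal dominant, III-1 (affected, female) cannot arise from II-4 (unaffected) × II-3 (unaffected).

No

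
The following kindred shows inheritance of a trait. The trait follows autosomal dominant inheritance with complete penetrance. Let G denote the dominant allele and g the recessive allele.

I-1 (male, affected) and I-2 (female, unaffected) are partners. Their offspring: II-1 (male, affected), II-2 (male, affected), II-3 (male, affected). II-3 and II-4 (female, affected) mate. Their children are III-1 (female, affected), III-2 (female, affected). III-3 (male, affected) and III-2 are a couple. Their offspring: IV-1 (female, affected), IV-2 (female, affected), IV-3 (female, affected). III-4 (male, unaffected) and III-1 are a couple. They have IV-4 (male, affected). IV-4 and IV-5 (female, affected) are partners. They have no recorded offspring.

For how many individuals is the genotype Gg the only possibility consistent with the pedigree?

Obligate heterozygotes: II-1 is affected so carries G and received g from I-2 (gg), so II-1 is Gg; II-2 is affected so carries G and received g from I-2 (gg), so II-2 is Gg; II-3 is affected so carries G and received g from I-2 (gg), so II-3 is Gg; IV-4 is affected so carries G and received g from III-4 (gg), so IV-4 is Gg.
Every other individual is either homozygous by phenotype or has at least one consistent homozygous assignment, so the count is 4.

4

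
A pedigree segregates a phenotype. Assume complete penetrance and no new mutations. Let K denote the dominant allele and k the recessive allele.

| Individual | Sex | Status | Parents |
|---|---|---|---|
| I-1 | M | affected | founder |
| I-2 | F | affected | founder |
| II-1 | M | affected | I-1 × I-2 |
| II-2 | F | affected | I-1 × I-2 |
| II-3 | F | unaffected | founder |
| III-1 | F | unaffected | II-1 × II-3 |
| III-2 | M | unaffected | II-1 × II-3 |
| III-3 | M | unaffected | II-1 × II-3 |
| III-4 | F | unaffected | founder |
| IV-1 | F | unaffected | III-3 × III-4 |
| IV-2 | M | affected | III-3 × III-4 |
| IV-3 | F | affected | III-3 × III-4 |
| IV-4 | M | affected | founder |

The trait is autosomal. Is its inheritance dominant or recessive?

III-3 and III-4 are both unaffected yet have an affected child IV-2. Under dominance, an affected child requires at least one affected parent, so the trait cannot be dominant.

recessive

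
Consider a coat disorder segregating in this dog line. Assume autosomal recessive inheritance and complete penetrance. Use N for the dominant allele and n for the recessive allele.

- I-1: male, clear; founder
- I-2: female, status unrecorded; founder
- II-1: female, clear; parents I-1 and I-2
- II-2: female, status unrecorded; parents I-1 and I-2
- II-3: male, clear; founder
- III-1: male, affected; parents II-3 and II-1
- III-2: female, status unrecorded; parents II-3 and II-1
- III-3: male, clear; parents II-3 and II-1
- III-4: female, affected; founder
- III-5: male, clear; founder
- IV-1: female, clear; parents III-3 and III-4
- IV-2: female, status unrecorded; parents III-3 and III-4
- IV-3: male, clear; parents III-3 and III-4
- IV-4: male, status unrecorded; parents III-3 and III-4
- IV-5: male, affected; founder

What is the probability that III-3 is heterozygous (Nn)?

II-3 is clear so carries N and passed n to III-1 (nn), so II-3 is Nn.
II-1 is clear so carries N and passed n to III-1 (nn), so II-1 is Nn.
Their cross gives offspring ratios 1/4 NN : 1/2 Nn : 1/4 nn. Conditioning on III-3 being clear, P(Nn) = 1/2 / 3/4 = 2/3 before taking III-3's own offspring into account.
III-4 is affected, so III-4 is nn.
Now use III-3's offspring. Probability of each recorded status — clear daughter IV-1: 1/2 if III-3 is Nn, 1 if NN; clear son IV-3: 1/2 if III-3 is Nn, 1 if NN. (IV-2, IV-4: equally likely either way, so uninformative.)
Bayes: P(Nn) = 2/3·1/4 / (2/3·1/4 + 1/3·1) = 1/3.

1/3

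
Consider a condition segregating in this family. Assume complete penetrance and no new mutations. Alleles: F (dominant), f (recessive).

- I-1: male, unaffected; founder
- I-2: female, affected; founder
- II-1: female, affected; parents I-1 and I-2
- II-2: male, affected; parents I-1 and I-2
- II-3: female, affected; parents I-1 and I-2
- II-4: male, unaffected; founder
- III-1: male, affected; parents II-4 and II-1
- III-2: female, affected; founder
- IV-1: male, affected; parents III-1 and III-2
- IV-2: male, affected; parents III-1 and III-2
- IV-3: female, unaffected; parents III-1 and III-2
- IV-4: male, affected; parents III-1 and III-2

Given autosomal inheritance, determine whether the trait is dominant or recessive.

III-1 and III-2 are both affected yet have an unaffected child IV-3. Under a recessive model two affected parents are homozygous and every child would be affected, so the trait cannot be recessive.

dominant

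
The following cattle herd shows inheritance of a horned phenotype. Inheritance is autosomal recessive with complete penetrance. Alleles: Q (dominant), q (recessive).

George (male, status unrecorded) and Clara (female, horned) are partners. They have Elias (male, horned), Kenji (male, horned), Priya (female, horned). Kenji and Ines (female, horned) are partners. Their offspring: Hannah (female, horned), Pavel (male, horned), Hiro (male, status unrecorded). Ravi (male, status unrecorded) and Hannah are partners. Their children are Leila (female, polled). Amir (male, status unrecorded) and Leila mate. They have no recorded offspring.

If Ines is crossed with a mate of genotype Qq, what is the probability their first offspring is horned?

Ines is horned, so Ines is qq.
The cross gives 1/2 Qq : 1/2 qq, so P(offspring is horned) = 1/2.

1/2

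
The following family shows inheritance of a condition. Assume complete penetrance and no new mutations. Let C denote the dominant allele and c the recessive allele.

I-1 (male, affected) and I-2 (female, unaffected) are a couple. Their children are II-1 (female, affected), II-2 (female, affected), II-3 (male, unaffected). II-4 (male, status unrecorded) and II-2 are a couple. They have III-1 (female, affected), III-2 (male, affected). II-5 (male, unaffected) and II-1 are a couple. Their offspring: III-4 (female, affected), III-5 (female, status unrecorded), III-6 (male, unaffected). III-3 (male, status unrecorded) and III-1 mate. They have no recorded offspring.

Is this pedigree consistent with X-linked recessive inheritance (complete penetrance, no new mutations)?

No

Under X-linked recessive, III-4 (affected, female) cannot arise from II-5 (unaffected) × II-1 (affected).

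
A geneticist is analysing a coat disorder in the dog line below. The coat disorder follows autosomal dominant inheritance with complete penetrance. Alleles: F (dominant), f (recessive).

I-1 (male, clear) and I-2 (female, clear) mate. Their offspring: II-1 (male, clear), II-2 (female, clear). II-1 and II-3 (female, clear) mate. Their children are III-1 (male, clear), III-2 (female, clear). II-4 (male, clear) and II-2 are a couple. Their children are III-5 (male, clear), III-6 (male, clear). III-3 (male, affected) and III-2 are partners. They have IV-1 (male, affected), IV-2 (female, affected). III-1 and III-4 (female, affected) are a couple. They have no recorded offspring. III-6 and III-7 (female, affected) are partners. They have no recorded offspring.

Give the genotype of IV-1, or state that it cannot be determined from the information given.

Ff

From phenotype alone, IV-1 is FF or Ff.
IV-1 is affected so carries F and received f from III-2 (ff), so IV-1 is Ff.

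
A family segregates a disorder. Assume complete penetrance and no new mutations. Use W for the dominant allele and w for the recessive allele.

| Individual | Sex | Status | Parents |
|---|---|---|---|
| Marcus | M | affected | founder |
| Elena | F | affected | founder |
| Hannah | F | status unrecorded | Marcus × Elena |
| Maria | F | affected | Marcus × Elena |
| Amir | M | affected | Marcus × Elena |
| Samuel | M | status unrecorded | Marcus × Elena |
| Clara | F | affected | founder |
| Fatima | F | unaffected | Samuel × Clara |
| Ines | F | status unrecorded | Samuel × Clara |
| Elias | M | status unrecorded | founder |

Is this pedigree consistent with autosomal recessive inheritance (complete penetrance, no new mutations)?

No

No assignment of genotypes under autosomal recessive satisfies every parent–offspring relationship, so the pedigree is inconsistent.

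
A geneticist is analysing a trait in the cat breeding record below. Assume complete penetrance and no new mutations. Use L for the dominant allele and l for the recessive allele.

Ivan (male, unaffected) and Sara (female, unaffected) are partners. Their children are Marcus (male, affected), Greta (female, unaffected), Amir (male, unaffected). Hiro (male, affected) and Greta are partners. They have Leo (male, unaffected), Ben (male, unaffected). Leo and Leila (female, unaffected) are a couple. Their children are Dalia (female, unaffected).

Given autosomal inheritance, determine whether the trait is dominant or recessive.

recessive

Ivan and Sara are both unaffected yet have an affected child Marcus. Under dominance, an affected child requires at least one affected parent, so the trait cannot be dominant.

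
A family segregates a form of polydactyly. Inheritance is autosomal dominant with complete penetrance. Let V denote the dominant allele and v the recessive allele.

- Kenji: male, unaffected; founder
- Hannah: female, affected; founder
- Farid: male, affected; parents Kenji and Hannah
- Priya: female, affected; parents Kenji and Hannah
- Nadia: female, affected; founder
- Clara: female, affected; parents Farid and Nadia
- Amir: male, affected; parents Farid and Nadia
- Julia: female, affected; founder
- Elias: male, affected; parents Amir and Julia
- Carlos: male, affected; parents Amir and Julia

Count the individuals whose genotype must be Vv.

Obligate heterozygotes: Farid is affected so carries V and received v from Kenji (vv), so Farid is Vv; Priya is affected so carries V and received v from Kenji (vv), so Priya is Vv.
Every other individual is either homozygous by phenotype or has at least one consistent homozygous assignment, so the count is 2.

2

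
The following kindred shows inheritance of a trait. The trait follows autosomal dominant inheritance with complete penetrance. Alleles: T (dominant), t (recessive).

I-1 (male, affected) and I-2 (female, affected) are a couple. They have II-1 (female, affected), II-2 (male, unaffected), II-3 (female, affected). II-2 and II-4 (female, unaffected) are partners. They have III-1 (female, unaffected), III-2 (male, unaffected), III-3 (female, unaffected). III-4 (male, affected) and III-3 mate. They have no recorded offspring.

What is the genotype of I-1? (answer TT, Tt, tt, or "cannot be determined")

Tt

From phenotype alone, I-1 is TT or Tt.
I-1 is affected so carries T and passed t to II-2 (tt), so I-1 is Tt.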